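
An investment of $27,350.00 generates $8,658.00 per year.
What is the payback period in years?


Formula: Payback = investment / annual cash flow
Substituting: Payback = $27,350.00 / $8,658.00
Payback = 3.1589 years

3.1589 years


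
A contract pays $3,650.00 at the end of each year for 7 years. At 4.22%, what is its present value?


Formula: PV = PMT * (1 - (1+r)^(-n)) / r
Discount factor: (1 + 0.0422)^(-7) = 0.74876
Bracket: 1 - 0.74876 = 0.25124
PV = $3,650.00 * 0.25124 / 0.0422 = $21,730.49

$21,730.49


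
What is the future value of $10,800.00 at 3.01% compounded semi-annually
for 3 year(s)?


Formula: FV = P * (1 + r/m)^(m*t)
Period rate: r/m = 0.0301 / 2 = 0.01505
Total periods: m*t = 2 * 3 = 6
Growth factor: (1 + 0.01505)^6 = 1.093766
FV = $10,800.00 * 1.093766 = $11,812.68

$11,812.68


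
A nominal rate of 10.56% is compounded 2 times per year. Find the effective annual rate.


Formula: EAR = (1 + r/m)^m - 1
Period rate: r/m = 0.1056 / 2 = 0.0528
Compounding: (1 + 0.0528)^2 = 1.108388
EAR = 1.108388 - 1 = 0.108388

0.108388


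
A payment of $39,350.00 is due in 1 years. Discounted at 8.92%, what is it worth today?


Formula: PV = FV / (1 + r)^n
Substituting: PV = $39,350.00 / (1 + 0.0892)^1
Discount factor: (1.0892)^1 = 1.0892
PV = $39,350.00 / 1.0892 = $36,127.43

$36,127.43


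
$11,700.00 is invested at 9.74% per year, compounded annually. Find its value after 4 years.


Formula: FV = P * (1 + r)^n
Substituting: FV = $11,700.00 * (1 + 0.0974)^4
Growth factor: (1.0974)^4 = 1.450307
FV = $11,700.00 * 1.450307 = $16,968.59

$16,968.59


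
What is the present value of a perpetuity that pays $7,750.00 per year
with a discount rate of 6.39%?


Formula: PV = C / r
Substituting: PV = $7,750.00 / 0.0639
PV = $121,283.26

$121,283.26


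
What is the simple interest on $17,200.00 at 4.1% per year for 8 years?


Formula: I = P * r * t
Substituting: I = $17,200.00 * 0.041 * 8
Step: I = $17,200.00 * 0.328
I = $5,641.60

$5,641.60


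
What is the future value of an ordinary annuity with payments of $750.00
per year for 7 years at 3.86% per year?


Formula: FV = PMT * ((1+r)^n - 1) / r
Growth factor: (1 + 0.0386)^7 = 1.303582
Numerator: 1.303582 - 1 = 0.303582
FV = $750.00 * 0.303582 / 0.0386 = $5,898.61

$5,898.61


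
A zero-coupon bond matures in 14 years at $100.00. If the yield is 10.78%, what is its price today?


Formula: Price = FV / (1 + r)^n
Substituting: Price = $100.00 / (1 + 0.1078)^14
Discount factor: (1.1078)^14 = 4.192365
Price = $100.00 / 4.192365 = $23.85

$23.85


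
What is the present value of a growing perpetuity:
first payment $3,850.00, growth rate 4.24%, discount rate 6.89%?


Formula: PV = C / (r - g)
Spread: r - g = 0.0689 - 0.0424 = 0.0265
Substituting: PV = $3,850.00 / 0.0265
PV = $145,283.02

$145,283.02


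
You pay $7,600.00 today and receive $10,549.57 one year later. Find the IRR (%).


Formula: IRR = C1/C0 - 1
Substituting: IRR = $10,549.57 / $7,600.00 - 1
Ratio: 1.388101 - 1 = 0.388101
IRR = 38.8101%

38.8101%


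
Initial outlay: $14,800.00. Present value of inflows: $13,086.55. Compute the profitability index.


Formula: PI = PV(cash flows) / initial investment
Substituting: PI = $13,086.55 / $14,800.00
PI = 0.8842

0.8842


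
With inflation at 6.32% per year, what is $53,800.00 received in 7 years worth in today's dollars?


Formula: Real value = nominal / (1 + inflation)^years
Price level: (1 + 0.0632)^7 = 1.535694
Real value = $53,800.00 / 1.535694 = $35,033.01

$35,033.01


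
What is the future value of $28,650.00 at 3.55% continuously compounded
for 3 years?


Formula: FV = P * e^(r*t)
Exponent: r*t = 0.0355 * 3 = 0.1065
e^(0.1065) = 1.112378
FV = $28,650.00 * 1.112378 = $31,869.63

$31,869.63


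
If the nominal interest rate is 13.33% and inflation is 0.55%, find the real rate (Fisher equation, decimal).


Formula: (1 + r_real) = (1 + r_nom) / (1 + inflation)
Substituting: (1 + r_real) = 1.1333 / 1.0055
(1 + r_real) = 1.127101
r_real = 1.127101 - 1 = 0.127101

0.127101


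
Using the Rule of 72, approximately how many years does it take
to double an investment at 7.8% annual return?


Formula: Years ≈ 72 / r
Substituting: Years ≈ 72 / 7.8
Years ≈ 9.2

9.2 years


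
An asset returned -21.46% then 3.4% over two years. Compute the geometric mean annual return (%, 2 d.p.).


Formula: Geometric mean = ((1+r1)*(1+r2))^(1/2) - 1
Product: (1 + -0.2146) * (1 + 0.034) = 0.7854 * 1.034 = 0.812104
Square root: 0.812104^0.5 = 0.901168
Geometric mean = 0.901168 - 1 = -0.098832
As percentage: -9.88%

-9.88%


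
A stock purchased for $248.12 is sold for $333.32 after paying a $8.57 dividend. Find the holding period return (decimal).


Formula: HPR = (P1 - P0 + D) / P0
Gain: $333.32 - $248.12 + $8.57 = $93.77
HPR = $93.77 / $248.12 = 0.3779

0.3779


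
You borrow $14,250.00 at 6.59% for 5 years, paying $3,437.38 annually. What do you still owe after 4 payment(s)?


Formula: Balance = PV*(1+r)^k - PMT*((1+r)^k - 1)/r
Growth: (1 + 0.0659)^4 = 1.29082
Accumulated factor: ((1+r)^k - 1)/r = 4.413057
Balance = $14,250.00 * 1.29082 - $3,437.38 * 4.413057
Balance = $3,224.84

$3,224.84


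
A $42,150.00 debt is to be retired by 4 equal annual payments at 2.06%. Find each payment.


Formula: PMT = PV * r / (1 - (1+r)^(-n))
Denominator: 1 - (1 + 0.0206)^(-4) = 0.078325
Numerator: $42,150.00 * 0.0206 = 868.29
PMT = 868.29 / 0.078325 = $11,085.71

$11,085.71


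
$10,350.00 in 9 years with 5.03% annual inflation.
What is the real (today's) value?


Formula: Real value = nominal / (1 + inflation)^years
Price level: (1 + 0.0503)^9 = 1.555322
Real value = $10,350.00 / 1.555322 = $6,654.57

$6,654.57


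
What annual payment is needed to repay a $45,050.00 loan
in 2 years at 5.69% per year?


Formula: PMT = PV * r / (1 - (1+r)^(-n))
Denominator: 1 - (1 + 0.0569)^(-2) = 0.104775
Numerator: $45,050.00 * 0.0569 = 2563.345
PMT = 2563.345 / 0.104775 = $24,465.24

$24,465.24


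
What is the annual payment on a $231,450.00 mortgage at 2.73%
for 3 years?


Formula: PMT = PV * r / (1 - (1+r)^(-n))
Denominator: 1 - (1 + 0.0273)^(-3) = 0.077624
Numerator: $231,450.00 * 0.0273 = 6318.585
PMT = 6318.585 / 0.077624 = $81,400.20

$81,400.20


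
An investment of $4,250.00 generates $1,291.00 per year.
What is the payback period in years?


Formula: Payback = investment / annual cash flow
Substituting: Payback = $4,250.00 / $1,291.00
Payback = 3.292 years

3.292 years


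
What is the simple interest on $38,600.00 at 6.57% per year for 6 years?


Formula: I = P * r * t
Substituting: I = $38,600.00 * 0.0657 * 6
Step: I = $38,600.00 * 0.3942
I = $15,216.12

$15,216.12


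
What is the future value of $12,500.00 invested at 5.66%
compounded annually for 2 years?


Formula: FV = P * (1 + r)^n
Substituting: FV = $12,500.00 * (1 + 0.0566)^2
Growth factor: (1.0566)^2 = 1.116404
FV = $12,500.00 * 1.116404 = $13,955.04

$13,955.04


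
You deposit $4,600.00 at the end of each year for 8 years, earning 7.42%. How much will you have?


Formula: FV = PMT * ((1+r)^n - 1) / r
Growth factor: (1 + 0.0742)^8 = 1.772888
Numerator: 1.772888 - 1 = 0.772888
FV = $4,600.00 * 0.772888 / 0.0742 = $47,914.86

$47,914.86


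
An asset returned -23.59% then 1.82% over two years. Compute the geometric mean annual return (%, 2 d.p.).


Formula: Geometric mean = ((1+r1)*(1+r2))^(1/2) - 1
Product: (1 + -0.2359) * (1 + 0.0182) = 0.7641 * 1.0182 = 0.778007
Square root: 0.778007^0.5 = 0.882047
Geometric mean = 0.882047 - 1 = -0.117953
As percentage: -11.80%

-11.80%


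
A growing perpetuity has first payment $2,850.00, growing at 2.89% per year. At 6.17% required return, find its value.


Formula: PV = C / (r - g)
Spread: r - g = 0.0617 - 0.0289 = 0.0328
Substituting: PV = $2,850.00 / 0.0328
PV = $86,890.24

$86,890.24


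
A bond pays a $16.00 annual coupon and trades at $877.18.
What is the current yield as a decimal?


Formula: Current yield = annual coupon / price
Substituting: CY = $16.00 / $877.18
CY = 0.01824

0.01824


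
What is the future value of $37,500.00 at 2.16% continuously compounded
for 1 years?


Formula: FV = P * e^(r*t)
Exponent: r*t = 0.0216 * 1 = 0.0216
e^(0.0216) = 1.021835
FV = $37,500.00 * 1.021835 = $38,318.81

$38,318.81


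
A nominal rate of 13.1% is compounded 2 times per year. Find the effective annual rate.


Formula: EAR = (1 + r/m)^m - 1
Period rate: r/m = 0.131 / 2 = 0.0655
Compounding: (1 + 0.0655)^2 = 1.13529
EAR = 1.13529 - 1 = 0.13529

0.13529


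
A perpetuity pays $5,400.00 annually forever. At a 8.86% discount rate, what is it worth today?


Formula: PV = C / r
Substituting: PV = $5,400.00 / 0.0886
PV = $60,948.08

$60,948.08


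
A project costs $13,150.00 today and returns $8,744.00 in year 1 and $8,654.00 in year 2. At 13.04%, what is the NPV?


Formula: NPV = C0 + C1/(1+r) + C2/(1+r)^2
Discount C1: $8,744.00 / (1 + 0.1304) = $7,735.31
Discount C2: $8,654.00 / (1 + 0.1304)^2 = $6,772.56
NPV = -$13,150.00 + $7,735.31 + $6,772.56 = $1,357.87

$1,357.87


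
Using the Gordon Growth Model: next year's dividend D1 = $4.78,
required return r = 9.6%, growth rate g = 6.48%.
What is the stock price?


Formula: P = D1 / (r - g)
Spread: r - g = 0.096 - 0.0648 = 0.0312
Substituting: P = $4.78 / 0.0312
P = $153.21

$153.21


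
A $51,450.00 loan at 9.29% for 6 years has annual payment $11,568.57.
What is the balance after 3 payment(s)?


Formula: Balance = PV*(1+r)^k - PMT*((1+r)^k - 1)/r
Growth: (1 + 0.0929)^3 = 1.305393
Accumulated factor: ((1+r)^k - 1)/r = 3.28733
Balance = $51,450.00 * 1.305393 - $11,568.57 * 3.28733
Balance = $29,132.76

$29,132.76


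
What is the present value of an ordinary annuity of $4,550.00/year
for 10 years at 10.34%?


Formula: PV = PMT * (1 - (1+r)^(-n)) / r
Discount factor: (1 + 0.1034)^(-10) = 0.373827
Bracket: 1 - 0.373827 = 0.626173
PV = $4,550.00 * 0.626173 / 0.1034 = $27,554.05

$27,554.05


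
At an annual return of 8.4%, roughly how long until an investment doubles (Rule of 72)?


Formula: Years ≈ 72 / r
Substituting: Years ≈ 72 / 8.4
Years ≈ 8.6

8.6 years


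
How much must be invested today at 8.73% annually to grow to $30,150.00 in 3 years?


Formula: PV = FV / (1 + r)^n
Substituting: PV = $30,150.00 / (1 + 0.0873)^3
Discount factor: (1.0873)^3 = 1.285429
PV = $30,150.00 / 1.285429 = $23,455.20

$23,455.20


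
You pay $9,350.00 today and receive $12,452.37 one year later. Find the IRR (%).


Formula: IRR = C1/C0 - 1
Substituting: IRR = $12,452.37 / $9,350.00 - 1
Ratio: 1.331804 - 1 = 0.331804
IRR = 33.1804%

33.1804%


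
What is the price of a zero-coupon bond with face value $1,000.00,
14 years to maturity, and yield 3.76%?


Formula: Price = FV / (1 + r)^n
Substituting: Price = $1,000.00 / (1 + 0.0376)^14
Discount factor: (1.0376)^14 = 1.676561
Price = $1,000.00 / 1.676561 = $596.46

$596.46


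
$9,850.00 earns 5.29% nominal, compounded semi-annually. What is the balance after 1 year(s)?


Formula: FV = P * (1 + r/m)^(m*t)
Period rate: r/m = 0.0529 / 2 = 0.02645
Total periods: m*t = 2 * 1 = 2
Growth factor: (1 + 0.02645)^2 = 1.0536
FV = $9,850.00 * 1.0536 = $10,377.96

$10,377.96


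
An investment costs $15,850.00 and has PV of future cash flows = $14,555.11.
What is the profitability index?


Formula: PI = PV(cash flows) / initial investment
Substituting: PI = $14,555.11 / $15,850.00
PI = 0.9183

0.9183


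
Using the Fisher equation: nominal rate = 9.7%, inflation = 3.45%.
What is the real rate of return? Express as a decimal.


Formula: (1 + r_real) = (1 + r_nom) / (1 + inflation)
Substituting: (1 + r_real) = 1.097 / 1.0345
(1 + r_real) = 1.060416
r_real = 1.060416 - 1 = 0.060416

0.060416


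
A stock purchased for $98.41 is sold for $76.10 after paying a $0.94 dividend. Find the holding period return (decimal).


Formula: HPR = (P1 - P0 + D) / P0
Gain: $76.10 - $98.41 + $0.94 = -$21.37
HPR = -$21.37 / $98.41 = -0.2172

-0.2172


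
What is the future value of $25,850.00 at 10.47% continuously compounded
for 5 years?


Formula: FV = P * e^(r*t)
Exponent: r*t = 0.1047 * 5 = 0.5235
e^(0.5235) = 1.687925
FV = $25,850.00 * 1.687925 = $43,632.86

$43,632.86


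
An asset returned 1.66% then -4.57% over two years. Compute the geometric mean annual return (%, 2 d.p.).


Formula: Geometric mean = ((1+r1)*(1+r2))^(1/2) - 1
Product: (1 + 0.0166) * (1 + -0.0457) = 1.0166 * 0.9543 = 0.970141
Square root: 0.970141^0.5 = 0.984958
Geometric mean = 0.984958 - 1 = -0.015042
As percentage: -1.50%

-1.50%


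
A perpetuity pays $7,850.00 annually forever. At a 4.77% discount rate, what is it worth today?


Formula: PV = C / r
Substituting: PV = $7,850.00 / 0.0477
PV = $164,570.23

$164,570.23


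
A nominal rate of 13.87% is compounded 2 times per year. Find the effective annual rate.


Formula: EAR = (1 + r/m)^m - 1
Period rate: r/m = 0.1387 / 2 = 0.06935
Compounding: (1 + 0.06935)^2 = 1.143509
EAR = 1.143509 - 1 = 0.143509

0.143509


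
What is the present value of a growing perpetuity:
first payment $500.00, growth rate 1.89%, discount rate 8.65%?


Formula: PV = C / (r - g)
Spread: r - g = 0.0865 - 0.0189 = 0.0676
Substituting: PV = $500.00 / 0.0676
PV = $7,396.45

$7,396.45


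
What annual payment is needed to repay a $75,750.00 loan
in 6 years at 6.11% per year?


Formula: PMT = PV * r / (1 - (1+r)^(-n))
Denominator: 1 - (1 + 0.0611)^(-6) = 0.299413
Numerator: $75,750.00 * 0.0611 = 4628.325
PMT = 4628.325 / 0.299413 = $15,458.00

$15,458.00


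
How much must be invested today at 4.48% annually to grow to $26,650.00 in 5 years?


Formula: PV = FV / (1 + r)^n
Substituting: PV = $26,650.00 / (1 + 0.0448)^5
Discount factor: (1.0448)^5 = 1.24499
PV = $26,650.00 / 1.24499 = $21,405.80

$21,405.80


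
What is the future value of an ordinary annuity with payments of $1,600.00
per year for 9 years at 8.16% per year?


Formula: FV = PMT * ((1+r)^n - 1) / r
Growth factor: (1 + 0.0816)^9 = 2.025817
Numerator: 2.025817 - 1 = 1.025817
FV = $1,600.00 * 1.025817 / 0.0816 = $20,114.05

$20,114.05


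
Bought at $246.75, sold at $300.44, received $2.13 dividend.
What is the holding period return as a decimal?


Formula: HPR = (P1 - P0 + D) / P0
Gain: $300.44 - $246.75 + $2.13 = $55.82
HPR = $55.82 / $246.75 = 0.2262

0.2262


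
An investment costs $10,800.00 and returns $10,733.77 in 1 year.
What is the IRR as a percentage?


Formula: IRR = C1/C0 - 1
Substituting: IRR = $10,733.77 / $10,800.00 - 1
Ratio: 0.993868 - 1 = -0.006132
IRR = -0.6132%

-0.6132%


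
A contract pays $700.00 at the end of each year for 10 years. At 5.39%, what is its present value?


Formula: PV = PMT * (1 - (1+r)^(-n)) / r
Discount factor: (1 + 0.0539)^(-10) = 0.59157
Bracket: 1 - 0.59157 = 0.40843
PV = $700.00 * 0.40843 / 0.0539 = $5,304.29

$5,304.29


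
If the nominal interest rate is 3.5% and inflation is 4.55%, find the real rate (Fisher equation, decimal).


Formula: (1 + r_real) = (1 + r_nom) / (1 + inflation)
Substituting: (1 + r_real) = 1.035 / 1.0455
(1 + r_real) = 0.989957
r_real = 0.989957 - 1 = -0.010043

-0.010043


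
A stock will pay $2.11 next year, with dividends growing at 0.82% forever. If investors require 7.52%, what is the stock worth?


Formula: P = D1 / (r - g)
Spread: r - g = 0.0752 - 0.0082 = 0.067
Substituting: P = $2.11 / 0.067
P = $31.49

$31.49


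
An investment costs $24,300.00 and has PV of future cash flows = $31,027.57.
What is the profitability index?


Formula: PI = PV(cash flows) / initial investment
Substituting: PI = $31,027.57 / $24,300.00
PI = 1.2769

1.2769


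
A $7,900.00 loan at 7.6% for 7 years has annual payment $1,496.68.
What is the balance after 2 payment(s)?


Formula: Balance = PV*(1+r)^k - PMT*((1+r)^k - 1)/r
Growth: (1 + 0.076)^2 = 1.157776
Accumulated factor: ((1+r)^k - 1)/r = 2.076
Balance = $7,900.00 * 1.157776 - $1,496.68 * 2.076
Balance = $6,039.32

$6,039.32


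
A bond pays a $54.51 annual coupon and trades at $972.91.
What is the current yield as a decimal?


Formula: Current yield = annual coupon / price
Substituting: CY = $54.51 / $972.91
CY = 0.056028

0.056028


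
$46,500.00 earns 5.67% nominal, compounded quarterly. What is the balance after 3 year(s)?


Formula: FV = P * (1 + r/m)^(m*t)
Period rate: r/m = 0.0567 / 4 = 0.014175
Total periods: m*t = 4 * 3 = 12
Growth factor: (1 + 0.014175)^12 = 1.184008
FV = $46,500.00 * 1.184008 = $55,056.39

$55,056.39


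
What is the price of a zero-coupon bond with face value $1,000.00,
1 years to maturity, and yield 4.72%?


Formula: Price = FV / (1 + r)^n
Substituting: Price = $1,000.00 / (1 + 0.0472)^1
Discount factor: (1.0472)^1 = 1.0472
Price = $1,000.00 / 1.0472 = $954.93

$954.93


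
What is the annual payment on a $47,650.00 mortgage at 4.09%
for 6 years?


Formula: PMT = PV * r / (1 - (1+r)^(-n))
Denominator: 1 - (1 + 0.0409)^(-6) = 0.213777
Numerator: $47,650.00 * 0.0409 = 1948.885
PMT = 1948.885 / 0.213777 = $9,116.45

$9,116.45


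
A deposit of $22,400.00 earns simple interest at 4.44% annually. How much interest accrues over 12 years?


Formula: I = P * r * t
Substituting: I = $22,400.00 * 0.0444 * 12
Step: I = $22,400.00 * 0.5328
I = $11,934.72

$11,934.72


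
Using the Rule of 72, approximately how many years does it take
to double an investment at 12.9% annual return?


Formula: Years ≈ 72 / r
Substituting: Years ≈ 72 / 12.9
Years ≈ 5.6

5.6 years


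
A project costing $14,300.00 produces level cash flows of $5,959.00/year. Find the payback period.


Formula: Payback = investment / annual cash flow
Substituting: Payback = $14,300.00 / $5,959.00
Payback = 2.3997 years

2.3997 years


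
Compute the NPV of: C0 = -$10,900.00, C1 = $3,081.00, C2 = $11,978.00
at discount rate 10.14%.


Formula: NPV = C0 + C1/(1+r) + C2/(1+r)^2
Discount C1: $3,081.00 / (1 + 0.1014) = $2,797.35
Discount C2: $11,978.00 / (1 + 0.1014)^2 = $9,874.02
NPV = -$10,900.00 + $2,797.35 + $9,874.02 = $1,771.37

$1,771.37


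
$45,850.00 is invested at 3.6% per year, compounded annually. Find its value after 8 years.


Formula: FV = P * (1 + r)^n
Substituting: FV = $45,850.00 * (1 + 0.036)^8
Growth factor: (1.036)^8 = 1.327022
FV = $45,850.00 * 1.327022 = $60,843.95

$60,843.95


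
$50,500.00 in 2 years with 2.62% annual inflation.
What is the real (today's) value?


Formula: Real value = nominal / (1 + inflation)^years
Price level: (1 + 0.0262)^2 = 1.053086
Real value = $50,500.00 / 1.053086 = $47,954.28

$47,954.28


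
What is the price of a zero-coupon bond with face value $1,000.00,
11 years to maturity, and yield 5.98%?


Formula: Price = FV / (1 + r)^n
Substituting: Price = $1,000.00 / (1 + 0.0598)^11
Discount factor: (1.0598)^11 = 1.894362
Price = $1,000.00 / 1.894362 = $527.88

$527.88


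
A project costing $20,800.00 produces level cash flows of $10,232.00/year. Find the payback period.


Formula: Payback = investment / annual cash flow
Substituting: Payback = $20,800.00 / $10,232.00
Payback = 2.0328 years

2.0328 years


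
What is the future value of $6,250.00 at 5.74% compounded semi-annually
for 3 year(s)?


Formula: FV = P * (1 + r/m)^(m*t)
Period rate: r/m = 0.0574 / 2 = 0.0287
Total periods: m*t = 2 * 3 = 6
Growth factor: (1 + 0.0287)^6 = 1.185038
FV = $6,250.00 * 1.185038 = $7,406.49

$7,406.49


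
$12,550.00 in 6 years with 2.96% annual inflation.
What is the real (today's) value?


Formula: Real value = nominal / (1 + inflation)^years
Price level: (1 + 0.0296)^6 = 1.191273
Real value = $12,550.00 / 1.191273 = $10,534.95

$10,534.95


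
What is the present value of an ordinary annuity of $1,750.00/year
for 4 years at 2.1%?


Formula: PV = PMT * (1 - (1+r)^(-n)) / r
Discount factor: (1 + 0.021)^(-4) = 0.920231
Bracket: 1 - 0.920231 = 0.079769
PV = $1,750.00 * 0.079769 / 0.021 = $6,647.39

$6,647.39


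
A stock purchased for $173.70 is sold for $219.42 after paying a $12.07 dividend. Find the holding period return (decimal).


Formula: HPR = (P1 - P0 + D) / P0
Gain: $219.42 - $173.70 + $12.07 = $57.79
HPR = $57.79 / $173.70 = 0.3327

0.3327


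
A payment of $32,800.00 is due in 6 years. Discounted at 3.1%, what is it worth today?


Formula: PV = FV / (1 + r)^n
Substituting: PV = $32,800.00 / (1 + 0.031)^6
Discount factor: (1.031)^6 = 1.201025
PV = $32,800.00 / 1.201025 = $27,310.01

$27,310.01


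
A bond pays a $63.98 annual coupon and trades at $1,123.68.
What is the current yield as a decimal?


Formula: Current yield = annual coupon / price
Substituting: CY = $63.98 / $1,123.68
CY = 0.056938

0.056938


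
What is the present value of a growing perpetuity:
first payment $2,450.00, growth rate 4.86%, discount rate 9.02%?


Formula: PV = C / (r - g)
Spread: r - g = 0.0902 - 0.0486 = 0.0416
Substituting: PV = $2,450.00 / 0.0416
PV = $58,894.23

$58,894.23


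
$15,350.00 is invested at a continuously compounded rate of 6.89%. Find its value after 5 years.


Formula: FV = P * e^(r*t)
Exponent: r*t = 0.0689 * 5 = 0.3445
e^(0.3445) = 1.411284
FV = $15,350.00 * 1.411284 = $21,663.21

$21,663.21


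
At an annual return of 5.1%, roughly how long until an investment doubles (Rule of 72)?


Formula: Years ≈ 72 / r
Substituting: Years ≈ 72 / 5.1
Years ≈ 14.1

14.1 years


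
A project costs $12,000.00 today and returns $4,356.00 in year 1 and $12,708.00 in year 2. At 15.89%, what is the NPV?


Formula: NPV = C0 + C1/(1+r) + C2/(1+r)^2
Discount C1: $4,356.00 / (1 + 0.1589) = $3,758.74
Discount C2: $12,708.00 / (1 + 0.1589)^2 = $9,462.05
NPV = -$12,000.00 + $3,758.74 + $9,462.05 = $1,220.79

$1,220.79


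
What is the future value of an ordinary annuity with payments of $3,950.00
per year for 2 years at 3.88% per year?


Formula: FV = PMT * ((1+r)^n - 1) / r
Growth factor: (1 + 0.0388)^2 = 1.079105
Numerator: 1.079105 - 1 = 0.079105
FV = $3,950.00 * 0.079105 / 0.0388 = $8,053.26

$8,053.26


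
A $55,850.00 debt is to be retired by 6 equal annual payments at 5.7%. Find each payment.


Formula: PMT = PV * r / (1 - (1+r)^(-n))
Denominator: 1 - (1 + 0.057)^(-6) = 0.282949
Numerator: $55,850.00 * 0.057 = 3183.45
PMT = 3183.45 / 0.282949 = $11,250.97

$11,250.97


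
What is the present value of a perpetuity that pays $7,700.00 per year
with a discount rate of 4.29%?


Formula: PV = C / r
Substituting: PV = $7,700.00 / 0.0429
PV = $179,487.18

$179,487.18


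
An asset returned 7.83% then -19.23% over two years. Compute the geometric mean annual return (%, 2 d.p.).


Formula: Geometric mean = ((1+r1)*(1+r2))^(1/2) - 1
Product: (1 + 0.0783) * (1 + -0.1923) = 1.0783 * 0.8077 = 0.870943
Square root: 0.870943^0.5 = 0.933243
Geometric mean = 0.933243 - 1 = -0.066757
As percentage: -6.68%

-6.68%


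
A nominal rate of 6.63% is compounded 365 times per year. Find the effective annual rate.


Formula: EAR = (1 + r/m)^m - 1
Period rate: r/m = 0.0663 / 365 = 0.000182
Compounding: (1 + 0.000182)^365 = 1.068541
EAR = 1.068541 - 1 = 0.068541

0.068541


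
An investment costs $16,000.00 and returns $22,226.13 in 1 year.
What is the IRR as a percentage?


Formula: IRR = C1/C0 - 1
Substituting: IRR = $22,226.13 / $16,000.00 - 1
Ratio: 1.389133 - 1 = 0.389133
IRR = 38.9133%

38.9133%


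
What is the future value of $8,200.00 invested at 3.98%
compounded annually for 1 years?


Formula: FV = P * (1 + r)^n
Substituting: FV = $8,200.00 * (1 + 0.0398)^1
Growth factor: (1.0398)^1 = 1.0398
FV = $8,200.00 * 1.0398 = $8,526.36

$8,526.36


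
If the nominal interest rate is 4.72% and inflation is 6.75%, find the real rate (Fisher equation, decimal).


Formula: (1 + r_real) = (1 + r_nom) / (1 + inflation)
Substituting: (1 + r_real) = 1.0472 / 1.0675
(1 + r_real) = 0.980984
r_real = 0.980984 - 1 = -0.019016

-0.019016


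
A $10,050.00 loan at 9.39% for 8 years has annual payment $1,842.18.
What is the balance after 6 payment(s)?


Formula: Balance = PV*(1+r)^k - PMT*((1+r)^k - 1)/r
Growth: (1 + 0.0939)^6 = 1.713428
Accumulated factor: ((1+r)^k - 1)/r = 7.597737
Balance = $10,050.00 * 1.713428 - $1,842.18 * 7.597737
Balance = $3,223.55

$3,223.55


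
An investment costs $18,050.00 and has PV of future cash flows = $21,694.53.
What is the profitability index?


Formula: PI = PV(cash flows) / initial investment
Substituting: PI = $21,694.53 / $18,050.00
PI = 1.2019

1.2019


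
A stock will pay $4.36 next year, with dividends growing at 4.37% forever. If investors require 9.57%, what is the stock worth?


Formula: P = D1 / (r - g)
Spread: r - g = 0.0957 - 0.0437 = 0.052
Substituting: P = $4.36 / 0.052
P = $83.85

$83.85


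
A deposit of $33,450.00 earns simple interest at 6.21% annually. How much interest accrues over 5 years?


Formula: I = P * r * t
Substituting: I = $33,450.00 * 0.0621 * 5
Step: I = $33,450.00 * 0.3105
I = $10,386.23

$10,386.23


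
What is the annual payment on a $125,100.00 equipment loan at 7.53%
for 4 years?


Formula: PMT = PV * r / (1 - (1+r)^(-n))
Denominator: 1 - (1 + 0.0753)^(-4) = 0.252035
Numerator: $125,100.00 * 0.0753 = 9420.03
PMT = 9420.03 / 0.252035 = $37,375.92

$37,375.92


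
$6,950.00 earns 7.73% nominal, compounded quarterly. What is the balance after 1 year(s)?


Formula: FV = P * (1 + r/m)^(m*t)
Period rate: r/m = 0.0773 / 4 = 0.019325
Total periods: m*t = 4 * 1 = 4
Growth factor: (1 + 0.019325)^4 = 1.07957
FV = $6,950.00 * 1.07957 = $7,503.01

$7,503.01


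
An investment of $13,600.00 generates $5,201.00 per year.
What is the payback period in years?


Formula: Payback = investment / annual cash flow
Substituting: Payback = $13,600.00 / $5,201.00
Payback = 2.6149 years

2.6149 years


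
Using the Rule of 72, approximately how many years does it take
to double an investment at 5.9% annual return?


Formula: Years ≈ 72 / r
Substituting: Years ≈ 72 / 5.9
Years ≈ 12.2

12.2 years


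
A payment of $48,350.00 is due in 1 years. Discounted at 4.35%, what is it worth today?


Formula: PV = FV / (1 + r)^n
Substituting: PV = $48,350.00 / (1 + 0.0435)^1
Discount factor: (1.0435)^1 = 1.0435
PV = $48,350.00 / 1.0435 = $46,334.45

$46,334.45


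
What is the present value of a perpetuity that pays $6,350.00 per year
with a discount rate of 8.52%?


Formula: PV = C / r
Substituting: PV = $6,350.00 / 0.0852
PV = $74,530.52

$74,530.52


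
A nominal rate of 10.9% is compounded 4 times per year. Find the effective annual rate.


Formula: EAR = (1 + r/m)^m - 1
Period rate: r/m = 0.109 / 4 = 0.02725
Compounding: (1 + 0.02725)^4 = 1.113537
EAR = 1.113537 - 1 = 0.113537

0.113537


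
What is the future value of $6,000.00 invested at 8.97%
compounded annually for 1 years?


Formula: FV = P * (1 + r)^n
Substituting: FV = $6,000.00 * (1 + 0.0897)^1
Growth factor: (1.0897)^1 = 1.0897
FV = $6,000.00 * 1.0897 = $6,538.20

$6,538.20


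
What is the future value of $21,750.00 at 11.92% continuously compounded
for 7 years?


Formula: FV = P * e^(r*t)
Exponent: r*t = 0.1192 * 7 = 0.8344
e^(0.8344) = 2.303432
FV = $21,750.00 * 2.303432 = $50,099.64

$50,099.64


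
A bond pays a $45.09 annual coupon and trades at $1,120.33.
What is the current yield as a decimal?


Formula: Current yield = annual coupon / price
Substituting: CY = $45.09 / $1,120.33
CY = 0.040247

0.040247


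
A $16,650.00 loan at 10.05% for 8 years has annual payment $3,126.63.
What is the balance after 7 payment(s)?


Formula: Balance = PV*(1+r)^k - PMT*((1+r)^k - 1)/r
Growth: (1 + 0.1005)^7 = 1.954926
Accumulated factor: ((1+r)^k - 1)/r = 9.501751
Balance = $16,650.00 * 1.954926 - $3,126.63 * 9.501751
Balance = $2,841.06

$2,841.06


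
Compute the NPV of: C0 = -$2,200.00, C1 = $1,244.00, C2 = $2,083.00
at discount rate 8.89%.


Formula: NPV = C0 + C1/(1+r) + C2/(1+r)^2
Discount C1: $1,244.00 / (1 + 0.0889) = $1,142.44
Discount C2: $2,083.00 / (1 + 0.0889)^2 = $1,756.76
NPV = -$2,200.00 + $1,142.44 + $1,756.76 = $699.20

$699.20


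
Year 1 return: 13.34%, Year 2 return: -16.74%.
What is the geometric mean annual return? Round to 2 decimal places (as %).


Formula: Geometric mean = ((1+r1)*(1+r2))^(1/2) - 1
Product: (1 + 0.1334) * (1 + -0.1674) = 1.1334 * 0.8326 = 0.943669
Square root: 0.943669^0.5 = 0.971426
Geometric mean = 0.971426 - 1 = -0.028574
As percentage: -2.86%

-2.86%


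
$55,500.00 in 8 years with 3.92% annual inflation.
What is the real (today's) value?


Formula: Real value = nominal / (1 + inflation)^years
Price level: (1 + 0.0392)^8 = 1.36017
Real value = $55,500.00 / 1.36017 = $40,803.73

$40,803.73


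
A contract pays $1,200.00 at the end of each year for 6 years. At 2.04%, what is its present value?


Formula: PV = PMT * (1 - (1+r)^(-n)) / r
Discount factor: (1 + 0.0204)^(-6) = 0.885885
Bracket: 1 - 0.885885 = 0.114115
PV = $1,200.00 * 0.114115 / 0.0204 = $6,712.65

$6,712.65


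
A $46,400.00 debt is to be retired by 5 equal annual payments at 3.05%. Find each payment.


Formula: PMT = PV * r / (1 - (1+r)^(-n))
Denominator: 1 - (1 + 0.0305)^(-5) = 0.139482
Numerator: $46,400.00 * 0.0305 = 1415.2
PMT = 1415.2 / 0.139482 = $10,146.12

$10,146.12


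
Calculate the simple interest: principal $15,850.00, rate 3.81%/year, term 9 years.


Formula: I = P * r * t
Substituting: I = $15,850.00 * 0.0381 * 9
Step: I = $15,850.00 * 0.3429
I = $5,434.97

$5,434.97


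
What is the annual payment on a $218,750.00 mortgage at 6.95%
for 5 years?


Formula: PMT = PV * r / (1 - (1+r)^(-n))
Denominator: 1 - (1 + 0.0695)^(-5) = 0.285346
Numerator: $218,750.00 * 0.0695 = 15203.125
PMT = 15203.125 / 0.285346 = $53,279.68

$53,279.68


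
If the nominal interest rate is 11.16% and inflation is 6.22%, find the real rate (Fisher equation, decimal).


Formula: (1 + r_real) = (1 + r_nom) / (1 + inflation)
Substituting: (1 + r_real) = 1.1116 / 1.0622
(1 + r_real) = 1.046507
r_real = 1.046507 - 1 = 0.046507

0.046507


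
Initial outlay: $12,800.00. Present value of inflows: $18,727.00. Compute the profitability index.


Formula: PI = PV(cash flows) / initial investment
Substituting: PI = $18,727.00 / $12,800.00
PI = 1.463

1.463


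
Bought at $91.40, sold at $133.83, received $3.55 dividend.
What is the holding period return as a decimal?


Formula: HPR = (P1 - P0 + D) / P0
Gain: $133.83 - $91.40 + $3.55 = $45.98
HPR = $45.98 / $91.40 = 0.5031

0.5031


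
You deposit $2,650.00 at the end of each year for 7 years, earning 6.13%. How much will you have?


Formula: FV = PMT * ((1+r)^n - 1) / r
Growth factor: (1 + 0.0613)^7 = 1.516586
Numerator: 1.516586 - 1 = 0.516586
FV = $2,650.00 * 0.516586 / 0.0613 = $22,332.04

$22,332.04


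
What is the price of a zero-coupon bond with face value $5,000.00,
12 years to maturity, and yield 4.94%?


Formula: Price = FV / (1 + r)^n
Substituting: Price = $5,000.00 / (1 + 0.0494)^12
Discount factor: (1.0494)^12 = 1.783581
Price = $5,000.00 / 1.783581 = $2,803.35

$2,803.35


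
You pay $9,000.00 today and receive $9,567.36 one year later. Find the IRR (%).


Formula: IRR = C1/C0 - 1
Substituting: IRR = $9,567.36 / $9,000.00 - 1
Ratio: 1.06304 - 1 = 0.06304
IRR = 6.304%

6.304%


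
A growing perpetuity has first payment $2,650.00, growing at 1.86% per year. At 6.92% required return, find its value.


Formula: PV = C / (r - g)
Spread: r - g = 0.0692 - 0.0186 = 0.0506
Substituting: PV = $2,650.00 / 0.0506
PV = $52,371.54

$52,371.54


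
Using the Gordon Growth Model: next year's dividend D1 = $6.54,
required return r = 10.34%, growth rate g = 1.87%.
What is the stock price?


Formula: P = D1 / (r - g)
Spread: r - g = 0.1034 - 0.0187 = 0.0847
Substituting: P = $6.54 / 0.0847
P = $77.21

$77.21


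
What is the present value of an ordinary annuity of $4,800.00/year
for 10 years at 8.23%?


Formula: PV = PMT * (1 - (1+r)^(-n)) / r
Discount factor: (1 + 0.0823)^(-10) = 0.453444
Bracket: 1 - 0.453444 = 0.546556
PV = $4,800.00 * 0.546556 / 0.0823 = $31,876.91

$31,876.91


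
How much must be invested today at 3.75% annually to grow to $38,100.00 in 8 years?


Formula: PV = FV / (1 + r)^n
Substituting: PV = $38,100.00 / (1 + 0.0375)^8
Discount factor: (1.0375)^8 = 1.342471
PV = $38,100.00 / 1.342471 = $28,380.51

$28,380.51


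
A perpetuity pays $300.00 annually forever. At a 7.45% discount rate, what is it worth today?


Formula: PV = C / r
Substituting: PV = $300.00 / 0.0745
PV = $4,026.85

$4,026.85


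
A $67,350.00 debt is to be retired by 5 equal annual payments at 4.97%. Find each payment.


Formula: PMT = PV * r / (1 - (1+r)^(-n))
Denominator: 1 - (1 + 0.0497)^(-5) = 0.215354
Numerator: $67,350.00 * 0.0497 = 3347.295
PMT = 3347.295 / 0.215354 = $15,543.25

$15,543.25


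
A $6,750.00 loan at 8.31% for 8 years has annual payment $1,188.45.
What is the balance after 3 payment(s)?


Formula: Balance = PV*(1+r)^k - PMT*((1+r)^k - 1)/r
Growth: (1 + 0.0831)^3 = 1.270591
Accumulated factor: ((1+r)^k - 1)/r = 3.256206
Balance = $6,750.00 * 1.270591 - $1,188.45 * 3.256206
Balance = $4,706.65

$4,706.65


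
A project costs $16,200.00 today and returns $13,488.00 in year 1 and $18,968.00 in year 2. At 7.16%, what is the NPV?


Formula: NPV = C0 + C1/(1+r) + C2/(1+r)^2
Discount C1: $13,488.00 / (1 + 0.0716) = $12,586.79
Discount C2: $18,968.00 / (1 + 0.0716)^2 = $16,517.95
NPV = -$16,200.00 + $12,586.79 + $16,517.95 = $12,904.74

$12,904.74


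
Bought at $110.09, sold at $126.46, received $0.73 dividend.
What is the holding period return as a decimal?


Formula: HPR = (P1 - P0 + D) / P0
Gain: $126.46 - $110.09 + $0.73 = $17.10
HPR = $17.10 / $110.09 = 0.1553

0.1553


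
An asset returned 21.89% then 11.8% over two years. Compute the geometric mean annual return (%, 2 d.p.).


Formula: Geometric mean = ((1+r1)*(1+r2))^(1/2) - 1
Product: (1 + 0.2189) * (1 + 0.118) = 1.2189 * 1.118 = 1.36273
Square root: 1.36273^0.5 = 1.16736
Geometric mean = 1.16736 - 1 = 0.16736
As percentage: 16.74%

16.74%


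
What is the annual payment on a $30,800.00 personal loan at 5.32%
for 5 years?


Formula: PMT = PV * r / (1 - (1+r)^(-n))
Denominator: 1 - (1 + 0.0532)^(-5) = 0.228305
Numerator: $30,800.00 * 0.0532 = 1638.56
PMT = 1638.56 / 0.228305 = $7,177.07

$7,177.07


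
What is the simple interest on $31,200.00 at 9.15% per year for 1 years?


Formula: I = P * r * t
Substituting: I = $31,200.00 * 0.0915 * 1
Step: I = $31,200.00 * 0.0915
I = $2,854.80

$2,854.80


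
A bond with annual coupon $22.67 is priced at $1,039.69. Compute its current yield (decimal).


Formula: Current yield = annual coupon / price
Substituting: CY = $22.67 / $1,039.69
CY = 0.021805

0.021805


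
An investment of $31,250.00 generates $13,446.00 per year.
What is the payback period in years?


Formula: Payback = investment / annual cash flow
Substituting: Payback = $31,250.00 / $13,446.00
Payback = 2.3241 years

2.3241 years


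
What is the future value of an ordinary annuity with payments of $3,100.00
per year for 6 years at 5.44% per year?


Formula: FV = PMT * ((1+r)^n - 1) / r
Growth factor: (1 + 0.0544)^6 = 1.374144
Numerator: 1.374144 - 1 = 0.374144
FV = $3,100.00 * 0.374144 / 0.0544 = $21,320.73

$21,320.73


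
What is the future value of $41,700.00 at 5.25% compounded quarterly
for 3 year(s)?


Formula: FV = P * (1 + r/m)^(m*t)
Period rate: r/m = 0.0525 / 4 = 0.013125
Total periods: m*t = 4 * 3 = 12
Growth factor: (1 + 0.013125)^12 = 1.169382
FV = $41,700.00 * 1.169382 = $48,763.23

$48,763.23


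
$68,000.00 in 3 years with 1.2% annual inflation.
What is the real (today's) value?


Formula: Real value = nominal / (1 + inflation)^years
Price level: (1 + 0.012)^3 = 1.036434
Real value = $68,000.00 / 1.036434 = $65,609.60

$65,609.60


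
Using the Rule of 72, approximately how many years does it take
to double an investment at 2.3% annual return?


Formula: Years ≈ 72 / r
Substituting: Years ≈ 72 / 2.3
Years ≈ 31.3

31.3 years


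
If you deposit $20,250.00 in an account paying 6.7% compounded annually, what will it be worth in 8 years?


Formula: FV = P * (1 + r)^n
Substituting: FV = $20,250.00 * (1 + 0.067)^8
Growth factor: (1.067)^8 = 1.680023
FV = $20,250.00 * 1.680023 = $34,020.48

$34,020.48


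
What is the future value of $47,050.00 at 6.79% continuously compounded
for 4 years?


Formula: FV = P * e^(r*t)
Exponent: r*t = 0.0679 * 4 = 0.2716
e^(0.2716) = 1.312062
FV = $47,050.00 * 1.312062 = $61,732.52

$61,732.52


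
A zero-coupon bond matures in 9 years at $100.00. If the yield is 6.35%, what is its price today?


Formula: Price = FV / (1 + r)^n
Substituting: Price = $100.00 / (1 + 0.0635)^9
Discount factor: (1.0635)^9 = 1.740353
Price = $100.00 / 1.740353 = $57.46

$57.46


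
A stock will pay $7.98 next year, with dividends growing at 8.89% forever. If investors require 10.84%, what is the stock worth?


Formula: P = D1 / (r - g)
Spread: r - g = 0.1084 - 0.0889 = 0.0195
Substituting: P = $7.98 / 0.0195
P = $409.23

$409.23


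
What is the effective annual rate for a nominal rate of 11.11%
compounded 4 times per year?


Formula: EAR = (1 + r/m)^m - 1
Period rate: r/m = 0.1111 / 4 = 0.027775
Compounding: (1 + 0.027775)^4 = 1.115815
EAR = 1.115815 - 1 = 0.115815

0.115815


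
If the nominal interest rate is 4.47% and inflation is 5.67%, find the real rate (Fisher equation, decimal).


Formula: (1 + r_real) = (1 + r_nom) / (1 + inflation)
Substituting: (1 + r_real) = 1.0447 / 1.0567
(1 + r_real) = 0.988644
r_real = 0.988644 - 1 = -0.011356

-0.011356


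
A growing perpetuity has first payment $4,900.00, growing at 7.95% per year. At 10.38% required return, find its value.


Formula: PV = C / (r - g)
Spread: r - g = 0.1038 - 0.0795 = 0.0243
Substituting: PV = $4,900.00 / 0.0243
PV = $201,646.09

$201,646.09


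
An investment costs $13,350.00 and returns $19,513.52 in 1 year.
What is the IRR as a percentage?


Formula: IRR = C1/C0 - 1
Substituting: IRR = $19,513.52 / $13,350.00 - 1
Ratio: 1.461687 - 1 = 0.461687
IRR = 46.1687%

46.1687%


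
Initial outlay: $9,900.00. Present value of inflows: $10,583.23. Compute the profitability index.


Formula: PI = PV(cash flows) / initial investment
Substituting: PI = $10,583.23 / $9,900.00
PI = 1.069

1.069


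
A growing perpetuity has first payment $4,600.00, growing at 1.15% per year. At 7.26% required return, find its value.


Formula: PV = C / (r - g)
Spread: r - g = 0.0726 - 0.0115 = 0.0611
Substituting: PV = $4,600.00 / 0.0611
PV = $75,286.42

$75,286.42


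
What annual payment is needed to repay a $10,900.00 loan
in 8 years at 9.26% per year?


Formula: PMT = PV * r / (1 - (1+r)^(-n))
Denominator: 1 - (1 + 0.0926)^(-8) = 0.507609
Numerator: $10,900.00 * 0.0926 = 1009.34
PMT = 1009.34 / 0.507609 = $1,988.42

$1,988.42


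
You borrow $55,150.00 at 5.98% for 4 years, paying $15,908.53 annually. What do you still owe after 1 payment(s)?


Formula: Balance = PV*(1+r)^k - PMT*((1+r)^k - 1)/r
Growth: (1 + 0.0598)^1 = 1.0598
Accumulated factor: ((1+r)^k - 1)/r = 1.0
Balance = $55,150.00 * 1.0598 - $15,908.53 * 1.0
Balance = $42,539.44

$42,539.44


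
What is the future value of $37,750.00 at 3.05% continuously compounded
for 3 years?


Formula: FV = P * e^(r*t)
Exponent: r*t = 0.0305 * 3 = 0.0915
e^(0.0915) = 1.095817
FV = $37,750.00 * 1.095817 = $41,367.08

$41,367.08


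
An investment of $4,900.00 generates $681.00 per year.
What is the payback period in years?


Formula: Payback = investment / annual cash flow
Substituting: Payback = $4,900.00 / $681.00
Payback = 7.1953 years

7.1953 years
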